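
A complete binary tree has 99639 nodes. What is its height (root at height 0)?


In a complete binary tree, level k holds nodes 2^k .. 2^(k+1)-1 (1-indexed).
Height = floor(log2(n)) = floor(log2(99639)) = 16
Check: 2^16 = 65536 <= 99639 < 131072 = 2^17


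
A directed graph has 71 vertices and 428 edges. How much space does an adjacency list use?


Adjacency list: one list head per vertex + one entry per edge
Vertex heads: 71
Edge entries: 428
Total = 71 + 428 = 499


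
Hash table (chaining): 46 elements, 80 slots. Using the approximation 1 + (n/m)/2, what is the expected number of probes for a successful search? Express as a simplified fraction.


Computing expected probes:
alpha = 46/80
= 1 + alpha/2
= 1 + 46/(2*80)
= (2*80 + 46) / (2*80)
= 206/160 = 103/80


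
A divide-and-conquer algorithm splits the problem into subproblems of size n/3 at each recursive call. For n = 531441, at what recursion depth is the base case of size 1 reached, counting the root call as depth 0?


At each depth, the problem size is divided by 3:
  Depth 0: problem size = 531441
  Depth 1: problem size = 177147
  Depth 2: problem size = 59049
  Depth 3: problem size = 19683
  Depth 4: problem size = 6561
  Depth 5: problem size = 2187
  Depth 6: problem size = 729
  Depth 7: problem size = 243
  Depth 8: problem size = 81
  Depth 9: problem size = 27
  Depth 10: problem size = 9
  Depth 11: problem size = 3
  Depth 12: problem size = 1 (base case)
The base case is reached at depth log_3(531441) = 12 (the tree has 13 levels counting depth 0, but the depth asked for is 12).
Recursion depth = 12


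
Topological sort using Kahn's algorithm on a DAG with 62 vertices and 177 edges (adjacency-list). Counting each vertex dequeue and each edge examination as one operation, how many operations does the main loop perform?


Kahn's algorithm:
  1. Compute in-degrees: O(V + E)
  2. Process queue: each vertex dequeued once (O(V))
     each edge examined once (O(E))
Total = V + E = 62 + 177 = 239


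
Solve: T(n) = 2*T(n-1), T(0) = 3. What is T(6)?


Unrolling:
T(6) = 2*T(5) = 2^2*T(4) = ... = 2^6*T(0)
= 2^6 * 3
= 64 * 3 = 192


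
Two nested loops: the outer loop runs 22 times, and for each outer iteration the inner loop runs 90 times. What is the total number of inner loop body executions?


Outer loop: 22 iterations
Inner loop: 90 iterations per outer iteration
Total = 22 * 90 = 1980


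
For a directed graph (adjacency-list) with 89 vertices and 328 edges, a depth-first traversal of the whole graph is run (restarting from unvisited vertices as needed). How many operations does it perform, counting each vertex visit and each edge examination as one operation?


A full DFS traversal visits each vertex once and examines each edge once.
V = 89
E = 328
Sum = 89 + 328 = 417


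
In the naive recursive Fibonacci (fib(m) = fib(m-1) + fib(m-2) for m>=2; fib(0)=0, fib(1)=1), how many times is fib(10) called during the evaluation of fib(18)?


Let N(m) = number of times fib(m) is called while evaluating fib(18).
N(18) = 1 (the initial call).
N(17) = 1 (only fib(18) calls it).
For 1 <= m <= 16: fib(m) is called by fib(m+1) and fib(m+2), so
  N(m) = N(m+1) + N(m+2).
fib(0) is called only by fib(2), so N(0) = N(2).
Walk down from m=18:
  N(18)=1, N(17)=1, N(16)=2, N(15)=3, N(14)=5, N(13)=8, N(12)=13, N(11)=21, N(10)=34
N(10) = 34


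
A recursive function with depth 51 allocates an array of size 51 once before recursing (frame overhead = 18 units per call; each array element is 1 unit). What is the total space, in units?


Array allocation: 51 units (allocated once)
Stack frames: 51 deep * 18 per frame = 918 units
Total = 51 + 918 = 969


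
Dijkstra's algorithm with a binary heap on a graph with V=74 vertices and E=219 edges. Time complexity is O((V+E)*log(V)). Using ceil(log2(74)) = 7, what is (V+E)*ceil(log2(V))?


Dijkstra with a binary heap: each vertex is extracted once, each edge may relax once.
Each heap operation costs O(log V).
V + E = 74 + 219 = 293
ceil(log2(74)) = 7 (since 2^6 = 64 < 74 <= 128 = 2^7)
Total heap work = (V+E) * ceil(log2(V)) = 293 * 7 = 2051


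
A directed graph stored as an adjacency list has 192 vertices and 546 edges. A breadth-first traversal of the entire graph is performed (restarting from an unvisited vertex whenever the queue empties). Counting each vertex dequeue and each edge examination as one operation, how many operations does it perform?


A full BFS traversal dequeues each vertex once and examines each edge once.
Vertex visits: 192
Edge visits: 546
V + E = 192 + 546 = 738


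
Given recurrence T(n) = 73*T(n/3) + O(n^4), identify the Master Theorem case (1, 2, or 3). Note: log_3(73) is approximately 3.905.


Master Theorem parameters: a=73, b=3, c=4
log_b(a) = 3.905
Compare b^c with a: 3^4 = 81 > 73, so c > log_b(a).
Comparing c=4 vs log_b(a)=3.905:
4 > 3.905 => Case 3
Result: T(n) = O(n^4)
Master Theorem case = 3


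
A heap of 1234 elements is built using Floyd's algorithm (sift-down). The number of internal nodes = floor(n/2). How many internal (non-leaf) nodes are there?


Leaf nodes occupy roughly half the array.
Sift-down is called for each internal node, starting from the last one.
Internal nodes = floor(n/2) = floor(1234/2) = 617


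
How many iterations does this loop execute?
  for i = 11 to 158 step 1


The loop variable i takes values starting at 11 and increments by 1 each iteration.
Sequence: i = 11, 12, 13, 14, 15, 16, 17, 18, 19, ...
The upper bound 158 is inclusive, so the count is floor((last - first) / step) + 1:
floor((158 - 11) / 1) + 1 = floor(147/1) + 1 = 147 + 1 = 148


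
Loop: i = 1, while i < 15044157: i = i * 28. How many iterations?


i multiplies by 28 each step:
i = 1 -> 28 -> 784 -> 21952 -> 614656 -> 17210368 (stop)
Iterations = ceil(log_28(15044157)) = 5


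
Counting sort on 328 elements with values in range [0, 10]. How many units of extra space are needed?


Output array size: 328 (to store sorted result)
Count array size: 11 (one slot per possible value, range 0 to 10)
Total extra space = 328 + 11 = 339


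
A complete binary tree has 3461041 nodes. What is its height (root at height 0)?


In a complete binary tree, level k holds nodes 2^k .. 2^(k+1)-1 (1-indexed).
Height = floor(log2(n)) = floor(log2(3461041)) = 21
Check: 2^21 = 2097152 <= 3461041 < 4194304 = 2^22


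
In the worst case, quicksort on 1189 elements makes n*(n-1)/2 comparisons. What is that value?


Sum of comparisons per partition:
1188 + 1187 + ... + 1 + 0
= 1189 * (1189 - 1) / 2
= 1189 * 1188 / 2
= 706266


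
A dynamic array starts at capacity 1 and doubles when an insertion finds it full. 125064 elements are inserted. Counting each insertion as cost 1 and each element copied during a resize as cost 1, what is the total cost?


n = 125064
Insertion costs: 125064
Resizes copy 1, 2, 4, ... up to the largest power of 2 that is <= n-1 = 125063, i.e. 65536.
Copy costs = 1 + 2 + 4 + 8 + 16 + 32 + 64 + 128 + 256 + 512 + 1024 + 2048 + 4096 + 8192 + 16384 + 32768 + 65536 = 131071
Total = 125064 + 131071 = 256135


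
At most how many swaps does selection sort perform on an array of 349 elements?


Each of the 348 passes places one element in its final position.
Pass 1: swap minimum into position 0
Pass 2: swap minimum of remaining into position 1
...
Pass 348: last two elements, one swap
Maximum swaps = 349 - 1 = 348


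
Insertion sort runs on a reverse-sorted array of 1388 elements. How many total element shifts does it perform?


Sum of shifts = 1 + 2 + 3 + ... + 1387
= 1388 * 1387 / 2
= 1925156 / 2
= 962578


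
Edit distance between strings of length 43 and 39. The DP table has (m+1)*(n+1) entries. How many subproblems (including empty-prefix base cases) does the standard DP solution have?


The table includes base cases (empty prefixes).
Rows: (m+1) = 44
Columns: (n+1) = 40
Total = 44 * 40 = 1760


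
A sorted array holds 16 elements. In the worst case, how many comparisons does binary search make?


Halving sequence: 16 -> 8 -> 4 -> 2 -> 1
Number of halvings = 4
Max comparisons = 4 + 1 = 5


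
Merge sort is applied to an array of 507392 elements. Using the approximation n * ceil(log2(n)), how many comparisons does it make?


Merge sort divides the array into halves recursively.
Number of levels = ceil(log2(507392)) = 19
At each level, approximately n = 507392 comparisons are needed for merging.
Total comparisons ~ n * ceil(log2(n)) = 507392 * 19 = 9640448


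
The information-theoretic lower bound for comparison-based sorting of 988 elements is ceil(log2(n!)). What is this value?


A binary decision tree of height h has at most 2^h leaves and needs at least n! of them, so h >= ceil(log2(n!)).
988! is far too large to multiply out, so use Stirling's series:
  ln(n!) ~ n ln n - n + (1/2) ln(2 pi n) + 1/(12n)  (error below 1/(360 n^3), negligible here)
  ln(988) = 6.8956827
  n ln n = 988 * 6.8956827 = 6812.9345
  (1/2) ln(2 pi * 988) = (1/2) ln(6207.7871) = 4.3668
  1/(12*988) = 0.0001
  ln(988!) ~ 6812.9345 - 988 + 4.3668 + 0.0001 = 5829.3014
Convert to base 2: log2(988!) = 5829.3014 / ln 2 = 5829.3014 / 0.69314718 = 8409.9042
ceil(8409.9042) = 8410


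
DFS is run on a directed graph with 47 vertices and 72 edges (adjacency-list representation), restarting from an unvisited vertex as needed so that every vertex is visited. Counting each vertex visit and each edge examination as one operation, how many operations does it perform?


A full DFS traversal processes each vertex exactly once (push/pop on stack).
Each directed edge is examined once.
V = 47, E = 72
V + E = 119


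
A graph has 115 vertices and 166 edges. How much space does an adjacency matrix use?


Adjacency matrix: V x V grid of entries
Space = V^2 = 115^2 = 115 * 115 = 13225


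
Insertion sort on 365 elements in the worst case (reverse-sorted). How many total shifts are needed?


In the worst case (reverse-sorted), each element shifts past all previous:
  Element 1: 1 shifts
  Element 2: 2 shifts
  Element 3: 3 shifts
  Element 4: 4 shifts
  Element 5: 5 shifts
  ...
  Element 364: 364 shifts
Total = 1 + 2 + ... + 364
= 365*(365-1)/2 = 66430


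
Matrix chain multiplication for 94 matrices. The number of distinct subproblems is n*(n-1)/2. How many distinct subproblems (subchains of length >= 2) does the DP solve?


Subproblems are indexed by (i, j) where i < j.
Number of such pairs = n*(n-1)/2
= 94 * 93 / 2
= 4371


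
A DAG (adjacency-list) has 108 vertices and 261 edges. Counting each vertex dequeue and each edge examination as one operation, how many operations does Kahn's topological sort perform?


V = 108 (vertex processing)
E = 261 (edge processing)
V + E = 108 + 261 = 369


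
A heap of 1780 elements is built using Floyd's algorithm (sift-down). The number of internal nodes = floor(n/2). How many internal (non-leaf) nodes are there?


Leaf nodes occupy roughly half the array.
Sift-down is called for each internal node, starting from the last one.
Internal nodes = floor(n/2) = floor(1780/2) = 890


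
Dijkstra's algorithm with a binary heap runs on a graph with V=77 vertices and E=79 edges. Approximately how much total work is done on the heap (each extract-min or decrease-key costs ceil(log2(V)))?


Dijkstra with a binary heap: each vertex is extracted once, each edge may relax once.
Each heap operation costs O(log V).
V + E = 77 + 79 = 156
ceil(log2(77)) = 7 (since 2^6 = 64 < 77 <= 128 = 2^7)
Total heap work = (V+E) * ceil(log2(V)) = 156 * 7 = 1092


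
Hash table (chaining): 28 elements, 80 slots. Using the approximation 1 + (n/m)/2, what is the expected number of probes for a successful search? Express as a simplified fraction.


Computing expected probes:
alpha = 28/80
= 1 + alpha/2
= 1 + 28/(2*80)
= (2*80 + 28) / (2*80)
= 188/160 = 47/40


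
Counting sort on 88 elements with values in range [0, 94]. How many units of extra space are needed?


Output array size: 88 (to store sorted result)
Count array size: 95 (one slot per possible value, range 0 to 94)
Total extra space = 88 + 95 = 183


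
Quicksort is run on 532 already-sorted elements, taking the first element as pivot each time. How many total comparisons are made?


Sum of comparisons per partition:
531 + 530 + ... + 1 + 0
= 532 * (532 - 1) / 2
= 532 * 531 / 2
= 141246


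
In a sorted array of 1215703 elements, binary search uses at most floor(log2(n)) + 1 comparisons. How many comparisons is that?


Halving sequence: 1215703 -> 607851 -> 303925 -> 151962 -> 75981 -> 37990 -> 18995 -> 9497 -> 4748 -> 2374 -> 1187 -> 593 -> 296 -> 148 -> 74 -> 37 -> 18 -> 9 -> 4 -> 2 -> 1
Number of halvings = 20
Max comparisons = 20 + 1 = 21


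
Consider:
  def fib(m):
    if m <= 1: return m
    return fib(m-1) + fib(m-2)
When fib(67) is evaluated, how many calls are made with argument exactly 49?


Let N(m) = number of times fib(m) is called while evaluating fib(67).
N(67) = 1 (the initial call).
N(66) = 1 (only fib(67) calls it).
For 1 <= m <= 65: fib(m) is called by fib(m+1) and fib(m+2), so
  N(m) = N(m+1) + N(m+2).
fib(0) is called only by fib(2), so N(0) = N(2).
Walk down from m=67:
  N(67)=1, N(66)=1, N(65)=2, N(64)=3, N(63)=5, N(62)=8, N(61)=13, N(60)=21, N(59)=34, N(58)=55, N(57)=89, N(56)=144, N(55)=233, N(54)=377, N(53)=610, N(52)=987, N(51)=1597, N(50)=2584, N(49)=4181
N(49) = 4181


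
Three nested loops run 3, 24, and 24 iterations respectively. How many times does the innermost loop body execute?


Loop 1 (outermost): 3 iterations
Loop 2 (middle): 24 iterations per outer
Loop 3 (innermost): 24 iterations per middle
Total = 3 * 24 * 24 = 1728


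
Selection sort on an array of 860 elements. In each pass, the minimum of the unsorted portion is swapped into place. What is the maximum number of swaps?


Selection sort performs one swap per pass:
  Pass 1: find min in positions 0 to 859, swap with position 0
  Pass 2: find min in positions 1 to 859, swap with position 1
  Pass 3: find min in positions 2 to 859, swap with position 2
  Pass 4: find min in positions 3 to 859, swap with position 3
  Pass 5: find min in positions 4 to 859, swap with position 4
  ... (854 more passes)
Total passes (and swaps) = n - 1 = 860 - 1 = 859


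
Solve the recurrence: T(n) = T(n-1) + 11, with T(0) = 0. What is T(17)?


Unrolling the recurrence:
T(17) = T(16) + 11
       = T(15) + 11 + 11
       = T(14) + 11*3
       ...
       = T(0) + 11*17
       = 0 + 187 = 187


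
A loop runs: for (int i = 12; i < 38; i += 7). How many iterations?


Loop starts at i = 12, increments by 7, stops when i >= 38.
Number of iterations = ceil((38 - 12) / 7)
= ceil(26 / 7)
= 4


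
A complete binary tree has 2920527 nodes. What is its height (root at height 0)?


In a complete binary tree, level k holds nodes 2^k .. 2^(k+1)-1 (1-indexed).
Height = floor(log2(n)) = floor(log2(2920527)) = 21
Check: 2^21 = 2097152 <= 2920527 < 4194304 = 2^22


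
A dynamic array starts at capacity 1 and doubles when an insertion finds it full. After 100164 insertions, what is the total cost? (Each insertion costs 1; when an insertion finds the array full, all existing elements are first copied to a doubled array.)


Insertion cost: 100164 (one per element)
Resizes occur just before inserting elements 2, 3, 5, 9, ...
Elements copied at each resize: 1 + 2 + 4 + 8 + 16 + 32 + 64 + 128 + 256 + 512 + 1024 + 2048 + 4096 + 8192 + 16384 + 32768 + 65536
Sum of copies = 131071 (geometric series: 2^k - 1)
Total = 100164 + 131071 = 231235


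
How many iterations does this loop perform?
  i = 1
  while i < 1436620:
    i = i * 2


The loop variable doubles each iteration:
i = 1 -> 2 -> 4 -> 8 -> 16 -> 32 -> 64 -> 128 -> 256 -> 512 -> 1024 -> 2048 -> 4096 -> 8192 -> 16384 -> 32768 -> 65536 -> 131072 -> 262144 -> 524288 -> 1048576 -> 2097152 (stop, 2097152 >= 1436620)
Number of doublings = ceil(log2(1436620)) = 21


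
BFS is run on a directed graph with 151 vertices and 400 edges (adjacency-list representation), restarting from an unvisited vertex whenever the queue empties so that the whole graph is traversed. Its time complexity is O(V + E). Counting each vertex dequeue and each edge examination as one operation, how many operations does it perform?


A full BFS traversal dequeues each vertex exactly once and examines each directed edge exactly once.
V = 151 (vertex processing cost)
E = 400 (edge examination cost)
Total operations proportional to V + E = 151 + 400 = 551


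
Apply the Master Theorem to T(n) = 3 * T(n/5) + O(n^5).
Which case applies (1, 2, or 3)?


The Master Theorem: T(n) = a*T(n/b) + O(n^c)
  a = 3, b = 5, c = 5
log_b(a) = log_5(3) ~ 0.683
Compare b^c with a: 5^5 = 3125 > 3, so c > log_b(a).
Since c > log_b(a), Case 3 applies.
T(n) = O(n^5)
Master Theorem case = 3


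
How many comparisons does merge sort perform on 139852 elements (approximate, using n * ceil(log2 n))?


Recursion depth: ceil(log2(139852)) = 18
Each recursion level merges n = 139852 elements
Total = 139852 * 18 = 2517336


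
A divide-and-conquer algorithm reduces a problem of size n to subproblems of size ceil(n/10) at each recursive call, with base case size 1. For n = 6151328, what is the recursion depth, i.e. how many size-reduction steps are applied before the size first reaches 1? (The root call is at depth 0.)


Each step divides the size by 10 (rounding up); after k steps the size is ceil(n/10^k), which equals 1 exactly when 10^k >= n.
So the depth is the smallest k with 10^k >= 6151328, i.e. ceil(log_10(6151328)).
10^6 = 1000000 < 6151328 <= 10000000 = 10^7
Recursion depth = 7


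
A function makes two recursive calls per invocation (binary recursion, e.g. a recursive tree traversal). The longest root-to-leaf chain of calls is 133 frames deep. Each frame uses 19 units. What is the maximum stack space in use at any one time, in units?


Binary recursion: the two calls run one after the other, so only one root-to-leaf chain of frames is on the stack at a time.
Maximum depth (longest chain) = 133 frames
Each frame = 19 units
Max stack space = 133 * 19 = 2527


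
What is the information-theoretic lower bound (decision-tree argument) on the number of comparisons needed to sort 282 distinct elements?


A binary decision tree of height h has at most 2^h leaves and needs at least n! of them, so h >= ceil(log2(n!)).
282! is far too large to multiply out, so use Stirling's series:
  ln(n!) ~ n ln n - n + (1/2) ln(2 pi n) + 1/(12n)  (error below 1/(360 n^3), negligible here)
  ln(282) = 5.6419071
  n ln n = 282 * 5.6419071 = 1591.0178
  (1/2) ln(2 pi * 282) = (1/2) ln(1771.8583) = 3.7399
  1/(12*282) = 0.0003
  ln(282!) ~ 1591.0178 - 282 + 3.7399 + 0.0003 = 1312.7580
Convert to base 2: log2(282!) = 1312.7580 / ln 2 = 1312.7580 / 0.69314718 = 1893.9095
ceil(1893.9095) = 1894


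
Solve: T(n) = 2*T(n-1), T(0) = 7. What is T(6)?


Unrolling:
T(6) = 2*T(5) = 2^2*T(4) = ... = 2^6*T(0)
= 2^6 * 7
= 64 * 7 = 448


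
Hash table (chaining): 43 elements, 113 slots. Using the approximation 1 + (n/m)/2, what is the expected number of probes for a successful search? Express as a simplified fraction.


Computing expected probes:
alpha = 43/113
= 1 + alpha/2
= 1 + 43/(2*113)
= (2*113 + 43) / (2*113)
= 269/226


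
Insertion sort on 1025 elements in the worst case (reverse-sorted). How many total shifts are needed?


In the worst case (reverse-sorted), each element shifts past all previous:
  Element 1: 1 shifts
  Element 2: 2 shifts
  Element 3: 3 shifts
  Element 4: 4 shifts
  Element 5: 5 shifts
  ...
  Element 1024: 1024 shifts
Total = 1 + 2 + ... + 1024
= 1025*(1025-1)/2 = 524800


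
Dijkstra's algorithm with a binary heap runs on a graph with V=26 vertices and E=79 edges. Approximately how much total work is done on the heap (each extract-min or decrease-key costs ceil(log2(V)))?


Dijkstra with a binary heap: each vertex is extracted once, each edge may relax once.
Each heap operation costs O(log V).
V + E = 26 + 79 = 105
ceil(log2(26)) = 5 (since 2^4 = 16 < 26 <= 32 = 2^5)
Total heap work = (V+E) * ceil(log2(V)) = 105 * 5 = 525


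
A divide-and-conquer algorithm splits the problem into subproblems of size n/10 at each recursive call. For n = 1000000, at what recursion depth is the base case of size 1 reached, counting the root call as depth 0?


At each depth, the problem size is divided by 10:
  Depth 0: problem size = 1000000
  Depth 1: problem size = 100000
  Depth 2: problem size = 10000
  Depth 3: problem size = 1000
  Depth 4: problem size = 100
  Depth 5: problem size = 10
  Depth 6: problem size = 1 (base case)
The base case is reached at depth log_10(1000000) = 6 (the tree has 7 levels counting depth 0, but the depth asked for is 6).
Recursion depth = 6


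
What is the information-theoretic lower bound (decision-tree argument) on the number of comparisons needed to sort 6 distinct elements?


A binary decision tree of height h has at most 2^h leaves and needs at least n! of them, so h >= ceil(log2(n!)).
Compute 6! as a running product:
  x2 = 2, x3 = 6, x4 = 24, x5 = 120
  x6 = 720
6! = 720
Bracket between powers of 2:
  2^9 = 512 < 720 <= 1024 = 2^10
So ceil(log2(6!)) = 10


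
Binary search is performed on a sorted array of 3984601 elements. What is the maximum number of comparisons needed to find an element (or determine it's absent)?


Binary search halves the search space each comparison:
  Step 1: search space = 3984601 -> 1992300
  Step 2: search space = 1992300 -> 996150
  Step 3: search space = 996150 -> 498075
  Step 4: search space = 498075 -> 249037
  Step 5: search space = 249037 -> 124518
  Step 6: search space = 124518 -> 62259
  Step 7: search space = 62259 -> 31129
  Step 8: search space = 31129 -> 15564
  Step 9: search space = 15564 -> 7782
  Step 10: search space = 7782 -> 3891
  Step 11: search space = 3891 -> 1945
  Step 12: search space = 1945 -> 972
  Step 13: search space = 972 -> 486
  Step 14: search space = 486 -> 243
  Step 15: search space = 243 -> 121
  Step 16: search space = 121 -> 60
  Step 17: search space = 60 -> 30
  Step 18: search space = 30 -> 15
  Step 19: search space = 15 -> 7
  Step 20: search space = 7 -> 3
  Step 21: search space = 3 -> 1
  Step 22: search space = 1 (final check)
Maximum comparisons = floor(log2(3984601)) + 1 = 21 + 1 = 22


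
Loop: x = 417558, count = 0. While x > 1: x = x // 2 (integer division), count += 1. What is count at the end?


The variable x halves each step:
x = 417558 -> 208779 -> 104389 -> 52194 -> 26097 -> 13048 -> 6524 -> 3262 -> 1631 -> 815 -> 407 -> 203 -> 101 -> 50 -> 25 -> 12 -> 6 -> 3 -> 1
Number of halvings = floor(log2(417558)) = 18


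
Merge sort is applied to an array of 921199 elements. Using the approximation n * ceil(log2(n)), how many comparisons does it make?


Merge sort divides the array into halves recursively.
Number of levels = ceil(log2(921199)) = 20
At each level, approximately n = 921199 comparisons are needed for merging.
Total comparisons ~ n * ceil(log2(n)) = 921199 * 20 = 18423980


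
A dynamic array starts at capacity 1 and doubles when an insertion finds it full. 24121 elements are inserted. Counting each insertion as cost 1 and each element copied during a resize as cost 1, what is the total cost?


n = 24121
Insertion costs: 24121
Resizes copy 1, 2, 4, ... up to the largest power of 2 that is <= n-1 = 24120, i.e. 16384.
Copy costs = 1 + 2 + 4 + 8 + 16 + 32 + 64 + 128 + 256 + 512 + 1024 + 2048 + 4096 + 8192 + 16384 = 32767
Total = 24121 + 32767 = 56888


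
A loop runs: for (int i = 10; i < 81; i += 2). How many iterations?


Loop starts at i = 10, increments by 2, stops when i >= 81.
Number of iterations = ceil((81 - 10) / 2)
= ceil(71 / 2)
= 36


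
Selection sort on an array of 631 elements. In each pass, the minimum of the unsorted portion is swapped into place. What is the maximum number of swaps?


Selection sort performs one swap per pass:
  Pass 1: find min in positions 0 to 630, swap with position 0
  Pass 2: find min in positions 1 to 630, swap with position 1
  Pass 3: find min in positions 2 to 630, swap with position 2
  Pass 4: find min in positions 3 to 630, swap with position 3
  Pass 5: find min in positions 4 to 630, swap with position 4
  ... (625 more passes)
Total passes (and swaps) = n - 1 = 631 - 1 = 630


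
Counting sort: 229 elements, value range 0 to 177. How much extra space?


n = 229 (output array)
k = 178 (count array for 178 distinct values)
Extra space = 229 + 178 = 407


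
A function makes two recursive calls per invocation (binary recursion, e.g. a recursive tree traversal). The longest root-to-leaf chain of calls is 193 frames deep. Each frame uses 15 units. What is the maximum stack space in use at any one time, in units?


Binary recursion: the two calls run one after the other, so only one root-to-leaf chain of frames is on the stack at a time.
Maximum depth (longest chain) = 193 frames
Each frame = 15 units
Max stack space = 193 * 15 = 2895


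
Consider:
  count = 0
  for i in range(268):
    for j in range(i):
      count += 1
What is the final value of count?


For each i, the inner loop runs i times:
  i=0: inner runs 0 times
  i=1: inner runs 1 time
  i=2: inner runs 2 times
  i=3: inner runs 3 times
  i=4: inner runs 4 times
  i=5: inner runs 5 times
  i=6: inner runs 6 times
  i=7: inner runs 7 times
  ...
Total = 0 + 1 + 2 + ... + 267 = 268*(268-1)/2 = 35778


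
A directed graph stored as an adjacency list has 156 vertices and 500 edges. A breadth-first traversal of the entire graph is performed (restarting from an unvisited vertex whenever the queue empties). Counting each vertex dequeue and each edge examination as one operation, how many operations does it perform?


A full BFS traversal dequeues each vertex once and examines each edge once.
Vertex visits: 156
Edge visits: 500
V + E = 156 + 500 = 656


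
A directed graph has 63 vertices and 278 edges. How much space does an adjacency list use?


Adjacency list: one list head per vertex + one entry per edge
Vertex heads: 63
Edge entries: 278
Total = 63 + 278 = 341


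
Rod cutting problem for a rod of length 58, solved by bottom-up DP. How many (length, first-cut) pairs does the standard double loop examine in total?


For each subproblem length i = 1..58, the inner loop considers i possible first cuts.
Total = 1 + 2 + ... + 58
= 58*(58+1)/2
= 58*59/2 = 1711


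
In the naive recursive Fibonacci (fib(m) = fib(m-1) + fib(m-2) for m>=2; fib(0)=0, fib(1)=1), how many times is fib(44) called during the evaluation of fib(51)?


Let N(m) = number of times fib(m) is called while evaluating fib(51).
N(51) = 1 (the initial call).
N(50) = 1 (only fib(51) calls it).
For 1 <= m <= 49: fib(m) is called by fib(m+1) and fib(m+2), so
  N(m) = N(m+1) + N(m+2).
fib(0) is called only by fib(2), so N(0) = N(2).
Walk down from m=51:
  N(51)=1, N(50)=1, N(49)=2, N(48)=3, N(47)=5, N(46)=8, N(45)=13, N(44)=21
N(44) = 21


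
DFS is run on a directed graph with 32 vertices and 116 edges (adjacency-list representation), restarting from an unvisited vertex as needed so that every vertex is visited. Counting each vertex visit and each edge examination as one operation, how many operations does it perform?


A full DFS traversal processes each vertex exactly once (push/pop on stack).
Each directed edge is examined once.
V = 32, E = 116
V + E = 148


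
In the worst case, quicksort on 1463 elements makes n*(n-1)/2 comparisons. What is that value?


Sum of comparisons per partition:
1462 + 1461 + ... + 1 + 0
= 1463 * (1463 - 1) / 2
= 1463 * 1462 / 2
= 1069453


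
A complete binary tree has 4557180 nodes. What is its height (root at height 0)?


In a complete binary tree, level k holds nodes 2^k .. 2^(k+1)-1 (1-indexed).
Height = floor(log2(n)) = floor(log2(4557180)) = 22
Check: 2^22 = 4194304 <= 4557180 < 8388608 = 2^23


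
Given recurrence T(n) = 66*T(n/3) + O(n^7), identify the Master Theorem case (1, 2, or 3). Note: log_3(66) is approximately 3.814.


Master Theorem parameters: a=66, b=3, c=7
log_b(a) = 3.814
Compare b^c with a: 3^7 = 2187 > 66, so c > log_b(a).
Comparing c=7 vs log_b(a)=3.814:
7 > 3.814 => Case 3
Result: T(n) = O(n^7)
Master Theorem case = 3


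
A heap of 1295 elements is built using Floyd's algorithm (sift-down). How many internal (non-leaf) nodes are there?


Leaf nodes occupy roughly half the array.
Sift-down is called for each internal node, starting from the last one.
Internal nodes = floor(n/2) = floor(1295/2) = 647


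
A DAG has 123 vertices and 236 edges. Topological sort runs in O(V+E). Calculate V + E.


V = 123 (vertex processing)
E = 236 (edge processing)
V + E = 123 + 236 = 359


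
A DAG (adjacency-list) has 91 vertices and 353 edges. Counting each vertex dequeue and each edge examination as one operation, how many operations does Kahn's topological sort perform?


V = 91 (vertex processing)
E = 353 (edge processing)
V + E = 91 + 353 = 444


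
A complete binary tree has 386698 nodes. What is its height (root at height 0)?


In a complete binary tree, level k holds nodes 2^k .. 2^(k+1)-1 (1-indexed).
Height = floor(log2(n)) = floor(log2(386698)) = 18
Check: 2^18 = 262144 <= 386698 < 524288 = 2^19


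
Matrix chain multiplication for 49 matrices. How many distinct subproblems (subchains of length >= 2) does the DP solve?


Subproblems are indexed by (i, j) where i < j.
Number of such pairs = n*(n-1)/2
= 49 * 48 / 2
= 1176


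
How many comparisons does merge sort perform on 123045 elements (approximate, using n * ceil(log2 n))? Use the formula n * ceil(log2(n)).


Recursion depth: ceil(log2(123045)) = 17
Each recursion level merges n = 123045 elements
Total = 123045 * 17 = 2091765


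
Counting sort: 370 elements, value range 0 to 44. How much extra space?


n = 370 (output array)
k = 45 (count array for 45 distinct values)
Extra space = 370 + 45 = 415


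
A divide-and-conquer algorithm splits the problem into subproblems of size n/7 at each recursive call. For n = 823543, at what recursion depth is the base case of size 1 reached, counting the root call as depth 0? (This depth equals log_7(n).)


At each depth, the problem size is divided by 7:
  Depth 0: problem size = 823543
  Depth 1: problem size = 117649
  Depth 2: problem size = 16807
  Depth 3: problem size = 2401
  Depth 4: problem size = 343
  Depth 5: problem size = 49
  Depth 6: problem size = 7
  Depth 7: problem size = 1 (base case)
The base case is reached at depth log_7(823543) = 7 (the tree has 8 levels counting depth 0, but the depth asked for is 7).
Recursion depth = 7


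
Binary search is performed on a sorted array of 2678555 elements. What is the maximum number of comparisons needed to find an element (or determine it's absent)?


Binary search halves the search space each comparison:
  Step 1: search space = 2678555 -> 1339277
  Step 2: search space = 1339277 -> 669638
  Step 3: search space = 669638 -> 334819
  Step 4: search space = 334819 -> 167409
  Step 5: search space = 167409 -> 83704
  Step 6: search space = 83704 -> 41852
  Step 7: search space = 41852 -> 20926
  Step 8: search space = 20926 -> 10463
  Step 9: search space = 10463 -> 5231
  Step 10: search space = 5231 -> 2615
  Step 11: search space = 2615 -> 1307
  Step 12: search space = 1307 -> 653
  Step 13: search space = 653 -> 326
  Step 14: search space = 326 -> 163
  Step 15: search space = 163 -> 81
  Step 16: search space = 81 -> 40
  Step 17: search space = 40 -> 20
  Step 18: search space = 20 -> 10
  Step 19: search space = 10 -> 5
  Step 20: search space = 5 -> 2
  Step 21: search space = 2 -> 1
  Step 22: search space = 1 (final check)
Maximum comparisons = floor(log2(2678555)) + 1 = 21 + 1 = 22


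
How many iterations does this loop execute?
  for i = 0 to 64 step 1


The loop variable i takes values starting at 0 and increments by 1 each iteration.
Sequence: i = 0, 1, 2, 3, 4, 5, 6, 7, 8, ...
The upper bound 64 is inclusive, so the count is floor((last - first) / step) + 1:
floor((64 - 0) / 1) + 1 = floor(64/1) + 1 = 64 + 1 = 65


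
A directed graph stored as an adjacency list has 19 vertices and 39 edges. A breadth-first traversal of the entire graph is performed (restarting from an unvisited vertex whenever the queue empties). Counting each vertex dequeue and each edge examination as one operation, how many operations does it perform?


A full BFS traversal dequeues each vertex once and examines each edge once.
Vertex visits: 19
Edge visits: 39
V + E = 19 + 39 = 58


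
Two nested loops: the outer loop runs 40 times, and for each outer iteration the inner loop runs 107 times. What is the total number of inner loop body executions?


Outer loop: 40 iterations
Inner loop: 107 iterations per outer iteration
Total = 40 * 107 = 4280


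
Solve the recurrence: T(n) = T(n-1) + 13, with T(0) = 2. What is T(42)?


Unrolling the recurrence:
T(42) = T(41) + 13
       = T(40) + 13 + 13
       = T(39) + 13*3
       ...
       = T(0) + 13*42
       = 2 + 546 = 548


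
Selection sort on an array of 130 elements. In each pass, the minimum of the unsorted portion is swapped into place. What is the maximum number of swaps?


Selection sort performs one swap per pass:
  Pass 1: find min in positions 0 to 129, swap with position 0
  Pass 2: find min in positions 1 to 129, swap with position 1
  Pass 3: find min in positions 2 to 129, swap with position 2
  Pass 4: find min in positions 3 to 129, swap with position 3
  Pass 5: find min in positions 4 to 129, swap with position 4
  ... (124 more passes)
Total passes (and swaps) = n - 1 = 130 - 1 = 129


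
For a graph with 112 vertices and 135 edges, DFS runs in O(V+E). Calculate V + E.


A full DFS traversal visits each vertex once and examines each edge once.
V = 112
E = 135
Sum = 112 + 135 = 247


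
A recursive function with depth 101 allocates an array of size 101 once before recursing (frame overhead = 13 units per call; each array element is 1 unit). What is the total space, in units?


Array allocation: 101 units (allocated once)
Stack frames: 101 deep * 13 per frame = 1313 units
Total = 101 + 1313 = 1414


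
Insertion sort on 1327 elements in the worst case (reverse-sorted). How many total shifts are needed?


In the worst case (reverse-sorted), each element shifts past all previous:
  Element 1: 1 shifts
  Element 2: 2 shifts
  Element 3: 3 shifts
  Element 4: 4 shifts
  Element 5: 5 shifts
  ...
  Element 1326: 1326 shifts
Total = 1 + 2 + ... + 1326
= 1327*(1327-1)/2 = 879801


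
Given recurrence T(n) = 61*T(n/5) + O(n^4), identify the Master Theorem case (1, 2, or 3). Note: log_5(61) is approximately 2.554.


Master Theorem parameters: a=61, b=5, c=4
log_b(a) = 2.554
Compare b^c with a: 5^4 = 625 > 61, so c > log_b(a).
Comparing c=4 vs log_b(a)=2.554:
4 > 2.554 => Case 3
Result: T(n) = O(n^4)
Master Theorem case = 3


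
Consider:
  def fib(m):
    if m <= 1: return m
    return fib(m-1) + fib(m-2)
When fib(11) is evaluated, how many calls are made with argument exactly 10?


Let N(m) = number of times fib(m) is called while evaluating fib(11).
N(11) = 1 (the initial call).
N(10) = 1 (only fib(11) calls it).
For 1 <= m <= 9: fib(m) is called by fib(m+1) and fib(m+2), so
  N(m) = N(m+1) + N(m+2).
fib(0) is called only by fib(2), so N(0) = N(2).
Walk down from m=11:
  N(11)=1, N(10)=1
N(10) = 1


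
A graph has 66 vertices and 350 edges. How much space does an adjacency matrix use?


Adjacency matrix: V x V grid of entries
Space = V^2 = 66^2 = 66 * 66 = 4356


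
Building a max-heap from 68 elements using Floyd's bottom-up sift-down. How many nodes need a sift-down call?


In a heap of 68 elements (0-indexed array):
  Last element index: 67
  Parent of last element: floor((67 - 1) / 2) = 33
  Internal nodes: indices 0 to 33
  Count = floor(68/2) = 34


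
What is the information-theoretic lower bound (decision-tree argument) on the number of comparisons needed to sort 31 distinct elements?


A binary decision tree of height h has at most 2^h leaves and needs at least n! of them, so h >= ceil(log2(n!)).
31! is far too large to multiply out, so use Stirling's series:
  ln(n!) ~ n ln n - n + (1/2) ln(2 pi n) + 1/(12n)  (error below 1/(360 n^3), negligible here)
  ln(31) = 3.4339872
  n ln n = 31 * 3.4339872 = 106.4536
  (1/2) ln(2 pi * 31) = (1/2) ln(194.7787) = 2.6359
  1/(12*31) = 0.0027
  ln(31!) ~ 106.4536 - 31 + 2.6359 + 0.0027 = 78.0922
Convert to base 2: log2(31!) = 78.0922 / ln 2 = 78.0922 / 0.69314718 = 112.6632
ceil(112.6632) = 113


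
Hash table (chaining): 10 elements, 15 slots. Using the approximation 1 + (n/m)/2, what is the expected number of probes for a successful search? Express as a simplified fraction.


Computing expected probes:
alpha = 10/15
= 1 + alpha/2
= 1 + 10/(2*15)
= (2*15 + 10) / (2*15)
= 40/30 = 4/3


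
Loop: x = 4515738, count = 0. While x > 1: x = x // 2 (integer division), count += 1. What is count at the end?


The variable x halves each step:
x = 4515738 -> 2257869 -> 1128934 -> 564467 -> 282233 -> 141116 -> 70558 -> 35279 -> 17639 -> 8819 -> 4409 -> 2204 -> 1102 -> 551 -> 275 -> 137 -> 68 -> 34 -> 17 -> 8 -> 4 -> 2 -> 1
Number of halvings = floor(log2(4515738)) = 22


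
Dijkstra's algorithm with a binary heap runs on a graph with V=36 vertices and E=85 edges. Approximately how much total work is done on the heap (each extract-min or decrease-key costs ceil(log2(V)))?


Dijkstra with a binary heap: each vertex is extracted once, each edge may relax once.
Each heap operation costs O(log V).
V + E = 36 + 85 = 121
ceil(log2(36)) = 6 (since 2^5 = 32 < 36 <= 64 = 2^6)
Total heap work = (V+E) * ceil(log2(V)) = 121 * 6 = 726


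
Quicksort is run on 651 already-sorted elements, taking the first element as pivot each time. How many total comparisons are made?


Sum of comparisons per partition:
650 + 649 + ... + 1 + 0
= 651 * (651 - 1) / 2
= 651 * 650 / 2
= 211575


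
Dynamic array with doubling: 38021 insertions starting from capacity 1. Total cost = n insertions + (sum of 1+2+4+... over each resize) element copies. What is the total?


n = 38021
Insertion costs: 38021
Resizes copy 1, 2, 4, ... up to the largest power of 2 that is <= n-1 = 38020, i.e. 32768.
Copy costs = 1 + 2 + 4 + 8 + 16 + 32 + 64 + 128 + 256 + 512 + 1024 + 2048 + 4096 + 8192 + 16384 + 32768 = 65535
Total = 38021 + 65535 = 103556


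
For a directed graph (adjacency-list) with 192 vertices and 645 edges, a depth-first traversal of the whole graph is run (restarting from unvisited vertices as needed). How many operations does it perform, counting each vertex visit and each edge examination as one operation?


A full DFS traversal visits each vertex once and examines each edge once.
V = 192
E = 645
Sum = 192 + 645 = 837


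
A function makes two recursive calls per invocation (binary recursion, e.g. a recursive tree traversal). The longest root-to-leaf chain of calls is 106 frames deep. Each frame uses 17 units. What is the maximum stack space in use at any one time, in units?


Binary recursion: the two calls run one after the other, so only one root-to-leaf chain of frames is on the stack at a time.
Maximum depth (longest chain) = 106 frames
Each frame = 17 units
Max stack space = 106 * 17 = 1802


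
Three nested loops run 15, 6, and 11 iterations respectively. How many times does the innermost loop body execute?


Loop 1 (outermost): 15 iterations
Loop 2 (middle): 6 iterations per outer
Loop 3 (innermost): 11 iterations per middle
Total = 15 * 6 * 11 = 990


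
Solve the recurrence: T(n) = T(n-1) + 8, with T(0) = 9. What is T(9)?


Unrolling the recurrence:
T(9) = T(8) + 8
       = T(7) + 8 + 8
       = T(6) + 8*3
       ...
       = T(0) + 8*9
       = 9 + 72 = 81


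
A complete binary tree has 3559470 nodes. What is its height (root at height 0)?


In a complete binary tree, level k holds nodes 2^k .. 2^(k+1)-1 (1-indexed).
Height = floor(log2(n)) = floor(log2(3559470)) = 21
Check: 2^21 = 2097152 <= 3559470 < 4194304 = 2^22
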